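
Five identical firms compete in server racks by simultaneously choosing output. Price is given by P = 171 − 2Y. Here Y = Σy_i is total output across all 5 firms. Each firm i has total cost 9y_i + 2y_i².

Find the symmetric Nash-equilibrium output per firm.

A representative firm's profit is π_i = y_i(171 − 2Y) − 9y_i − 2y_i², with Y = y_i + Σ_{j≠i} y_j.
First-order condition: 162 − 8y_i − 2Σ_{j≠i} y_j = 0.
Imposing symmetry (y_j = y for all j) turns Σ_{j≠i} y_j into 4y, so 162 = 16y and y = 10.125.

10.125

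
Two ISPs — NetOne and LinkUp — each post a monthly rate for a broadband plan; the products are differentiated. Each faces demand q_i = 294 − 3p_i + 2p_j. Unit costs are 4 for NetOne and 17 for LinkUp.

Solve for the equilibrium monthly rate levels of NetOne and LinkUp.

NetOne's profit: π = (p_{NetOne} − 4)(294 − 3p_{NetOne} + 2p_{LinkUp}).
∂π/∂p_{NetOne} = 306 − 6p_{NetOne} + 2p_{LinkUp} = 0 ⇒ p_{NetOne} = 51 + (1/3)p_{LinkUp}.
Similarly p_{LinkUp} = 57.5 + (1/3)p_{NetOne}.
Substituting the second reaction function into the first: p_{NetOne} = 51 + (1/3)(57.5 + (1/3)p_{NetOne}), which gives (8/9)p_{NetOne} = 421/6 ⇒ p_{NetOne} = 78.9375.
Then p_{LinkUp} = 57.5 + (1/3)·78.9375 = 83.8125.

78.9375, 83.8125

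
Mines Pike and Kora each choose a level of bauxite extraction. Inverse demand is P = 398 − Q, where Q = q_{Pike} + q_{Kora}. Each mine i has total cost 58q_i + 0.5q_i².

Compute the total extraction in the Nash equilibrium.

170

Mine Pike's profit: π = q_{Pike}(398 − (q_{Pike} + q_{Kora})) − 58q_{Pike} − 0.5q_{Pike}².
∂π/∂q_{Pike} = 340 − 3q_{Pike} − q_{Kora} = 0, so q_{Pike} = 340/3 − (1/3)q_{Kora}.
By symmetry q_{Kora} = q_{Pike}; substituting into the reaction function, (4/3)q_{Pike} = 340/3 and q_{Pike} = 85.
Total extraction: 85 + 85 = 170.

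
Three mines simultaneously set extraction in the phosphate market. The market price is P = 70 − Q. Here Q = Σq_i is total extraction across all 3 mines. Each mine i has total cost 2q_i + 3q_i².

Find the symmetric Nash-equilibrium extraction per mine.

6.8

A representative mine's profit is π_i = q_i(70 − Q) − 2q_i − 3q_i², with Q = q_i + Σ_{j≠i} q_j.
First-order condition: 68 − 8q_i − Σ_{j≠i} q_j = 0.
In a symmetric equilibrium every mine chooses the same q, so Σ_{j≠i} q_j = 2q. The condition becomes 68 − 10q = 0, giving q = 68/10 = 6.8.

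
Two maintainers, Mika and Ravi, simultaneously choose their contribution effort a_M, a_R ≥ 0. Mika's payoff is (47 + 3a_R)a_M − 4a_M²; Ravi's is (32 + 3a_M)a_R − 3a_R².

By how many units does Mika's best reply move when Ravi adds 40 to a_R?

Expanding Mika's payoff: 47a_M + 3a_Ra_M − 4a_M².
∂π/∂a_M = 47 + 3a_R − 8a_M = 0, so a_M = 5.875 + 0.375a_R.
The reaction-function slope is 0.375, so a 40-unit rise in a_R moves a_M by 0.375 × 40 = 15. Mika's best response rises — the actions are strategic complements.

15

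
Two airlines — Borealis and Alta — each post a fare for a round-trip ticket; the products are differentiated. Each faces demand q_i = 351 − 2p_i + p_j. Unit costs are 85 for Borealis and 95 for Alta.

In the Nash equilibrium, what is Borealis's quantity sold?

180

Borealis's profit: π = (p_{Borealis} − 85)(351 − 2p_{Borealis} + p_{Alta}).
∂π/∂p_{Borealis} = 521 − 4p_{Borealis} + p_{Alta} = 0 ⇒ p_{Borealis} = 130.25 + 0.25p_{Alta}.
Similarly p_{Alta} = 135.25 + 0.25p_{Borealis}.
Solving the two reaction functions simultaneously: (1 − (0.25)(0.25))p_{Borealis} = 130.25 + 0.25·135.25, so 0.9375p_{Borealis} = 164.0625 and p_{Borealis} = 175.
Then p_{Alta} = 135.25 + 0.25·175 = 179.
q_{Borealis} = 351 − 2·175 + 179 = 180.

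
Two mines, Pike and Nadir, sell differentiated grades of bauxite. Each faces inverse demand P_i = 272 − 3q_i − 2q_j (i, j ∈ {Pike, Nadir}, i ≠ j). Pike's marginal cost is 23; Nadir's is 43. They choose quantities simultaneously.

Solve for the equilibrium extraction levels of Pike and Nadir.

Mine Pike's profit: π = q_{Pike}(272 − 3q_{Pike} − 2q_{Nadir}) − 23q_{Pike}.
∂π/∂q_{Pike} = 249 − 6q_{Pike} − 2q_{Nadir} = 0 ⇒ q_{Pike} = 41.5 − (1/3)q_{Nadir}.
Similarly q_{Nadir} = 229/6 − (1/3)q_{Pike}.
Plugging q_{Nadir} into Pike's best response: q_{Pike} = 41.5 − (1/3)(229/6 − (1/3)q_{Pike}) ⇒ (8/9)q_{Pike} = 259/9, so q_{Pike} = 32.375.
Then q_{Nadir} = 229/6 − (1/3)·32.375 = 27.375.

32.375, 27.375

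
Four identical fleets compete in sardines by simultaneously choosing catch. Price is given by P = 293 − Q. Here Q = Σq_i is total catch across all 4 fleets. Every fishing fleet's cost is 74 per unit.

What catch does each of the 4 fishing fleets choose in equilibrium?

A representative fishing fleet's profit is π_i = q_i(293 − Q) − 74q_i, with Q = q_i + Σ_{j≠i} q_j.
First-order condition: 219 − 2q_i − Σ_{j≠i} q_j = 0.
With identical fishing fleets, set every q_j = q: then 219 − 2q − 3q = 0, i.e. q = 219/5 = 43.8.

43.8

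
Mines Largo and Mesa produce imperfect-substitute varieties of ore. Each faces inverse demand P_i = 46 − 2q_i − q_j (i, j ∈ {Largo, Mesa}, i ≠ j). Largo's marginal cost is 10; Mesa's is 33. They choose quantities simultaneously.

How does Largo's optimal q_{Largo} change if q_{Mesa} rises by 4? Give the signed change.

Mine Largo's profit: π = q_{Largo}(46 − 2q_{Largo} − q_{Mesa}) − 10q_{Largo}.
∂π/∂q_{Largo} = 36 − 4q_{Largo} − q_{Mesa} = 0 ⇒ q_{Largo} = 9 − 0.25q_{Mesa}.
The reaction-function slope is −0.25, so a 4-unit rise in q_{Mesa} moves q_{Largo} by −0.25 × 4 = −1. Largo's best response falls — the actions are strategic substitutes.

-1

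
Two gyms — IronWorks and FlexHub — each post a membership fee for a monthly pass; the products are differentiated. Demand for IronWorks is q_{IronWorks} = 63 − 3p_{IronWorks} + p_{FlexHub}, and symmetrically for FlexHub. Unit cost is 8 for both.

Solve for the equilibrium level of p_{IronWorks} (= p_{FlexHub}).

IronWorks's profit: π = (p_{IronWorks} − 8)(63 − 3p_{IronWorks} + p_{FlexHub}).
∂π/∂p_{IronWorks} = 87 − 6p_{IronWorks} + p_{FlexHub} = 0 ⇒ p_{IronWorks} = 14.5 + (1/6)p_{FlexHub}.
The game is symmetric, so in equilibrium p_{FlexHub} = p_{IronWorks}: the reaction function gives (5/6)p_{IronWorks} = 14.5, hence p_{IronWorks} = 17.4.

17.4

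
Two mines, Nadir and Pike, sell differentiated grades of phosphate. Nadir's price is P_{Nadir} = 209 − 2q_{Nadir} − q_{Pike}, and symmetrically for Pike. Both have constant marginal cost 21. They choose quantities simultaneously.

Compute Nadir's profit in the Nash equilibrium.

Mine Nadir's profit: π = q_{Nadir}(209 − 2q_{Nadir} − q_{Pike}) − 21q_{Nadir}.
∂π/∂q_{Nadir} = 188 − 4q_{Nadir} − q_{Pike} = 0 ⇒ q_{Nadir} = 47 − 0.25q_{Pike}.
The game is symmetric, so in equilibrium q_{Pike} = q_{Nadir}: the reaction function gives 1.25q_{Nadir} = 47, hence q_{Nadir} = 37.6.
P_{Nadir} = 209 − 2·37.6 − 37.6 = 96.2.
Profit = (96.2 − 21)·37.6 = 2827.52.

2827.52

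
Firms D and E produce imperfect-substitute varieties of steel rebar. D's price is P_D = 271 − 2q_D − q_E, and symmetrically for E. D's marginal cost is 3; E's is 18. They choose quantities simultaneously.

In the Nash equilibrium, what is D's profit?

Firm D's profit: π = q_D(271 − 2q_D − q_E) − 3q_D.
∂π/∂q_D = 268 − 4q_D − q_E = 0 ⇒ q_D = 67 − 0.25q_E.
Similarly q_E = 63.25 − 0.25q_D.
Substituting the second reaction function into the first: q_D = 67 − 0.25(63.25 − 0.25q_D), which gives 0.9375q_D = 51.1875 ⇒ q_D = 54.6.
Then q_E = 63.25 − 0.25·54.6 = 49.6.
P_D = 271 − 2·54.6 − 49.6 = 112.2.
Profit = (112.2 − 3)·54.6 = 5962.32.

5962.32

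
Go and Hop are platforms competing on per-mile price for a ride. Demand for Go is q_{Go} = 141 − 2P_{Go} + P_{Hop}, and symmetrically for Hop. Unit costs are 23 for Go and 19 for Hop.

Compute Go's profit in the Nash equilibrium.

Go's profit: π = (P_{Go} − 23)(141 − 2P_{Go} + P_{Hop}).
∂π/∂P_{Go} = 187 − 4P_{Go} + P_{Hop} = 0 ⇒ P_{Go} = 46.75 + 0.25P_{Hop}.
Similarly P_{Hop} = 44.75 + 0.25P_{Go}.
Substituting the second reaction function into the first: P_{Go} = 46.75 + 0.25(44.75 + 0.25P_{Go}), which gives 0.9375P_{Go} = 57.9375 ⇒ P_{Go} = 61.8.
Then P_{Hop} = 44.75 + 0.25·61.8 = 60.2.
q_{Go} = 141 − 2·61.8 + 60.2 = 77.6.
Profit = (61.8 − 23)·77.6 = 3010.88.

3010.88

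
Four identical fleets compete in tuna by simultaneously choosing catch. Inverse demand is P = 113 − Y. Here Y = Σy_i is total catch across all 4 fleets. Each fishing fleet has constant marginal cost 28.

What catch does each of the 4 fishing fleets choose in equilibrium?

A representative fishing fleet's profit is π_i = y_i(113 − Y) − 28y_i, with Y = y_i + Σ_{j≠i} y_j.
First-order condition: 85 − 2y_i − Σ_{j≠i} y_j = 0.
Imposing symmetry (y_j = y for all j) turns Σ_{j≠i} y_j into 3y, so 85 = 5y and y = 17.

17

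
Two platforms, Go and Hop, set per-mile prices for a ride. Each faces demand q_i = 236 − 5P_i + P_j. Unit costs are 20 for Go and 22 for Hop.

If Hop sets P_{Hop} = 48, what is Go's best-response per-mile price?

38.4

Go's profit: π = (P_{Go} − 20)(236 − 5P_{Go} + P_{Hop}).
∂π/∂P_{Go} = 336 − 10P_{Go} + P_{Hop} = 0 ⇒ P_{Go} = 33.6 + 0.1P_{Hop}.
At P_{Hop} = 48: P_{Go} = 33.6 + 0.1·48 = 38.4.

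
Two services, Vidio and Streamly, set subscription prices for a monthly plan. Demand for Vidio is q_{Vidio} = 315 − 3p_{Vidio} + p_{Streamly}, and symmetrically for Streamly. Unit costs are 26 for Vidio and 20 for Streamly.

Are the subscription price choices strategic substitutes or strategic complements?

Vidio's profit: π = (p_{Vidio} − 26)(315 − 3p_{Vidio} + p_{Streamly}).
∂π/∂p_{Vidio} = 393 − 6p_{Vidio} + p_{Streamly} = 0 ⇒ p_{Vidio} = 65.5 + (1/6)p_{Streamly}.
The best-response slope dp_{Vidio}/dp_{Streamly} = 1/6 > 0: the reaction function is upward-sloping, so the choices are strategic complements.

strategic complements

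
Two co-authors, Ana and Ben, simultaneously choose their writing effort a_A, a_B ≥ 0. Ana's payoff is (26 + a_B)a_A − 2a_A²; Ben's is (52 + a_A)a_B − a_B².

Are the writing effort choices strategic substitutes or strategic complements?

Expanding Ana's payoff: 26a_A + a_Ba_A − 2a_A².
∂π/∂a_A = 26 + a_B − 4a_A = 0, so a_A = 6.5 + 0.25a_B.
The best-response slope da_A/da_B = 0.25 > 0: the reaction function is upward-sloping, so the choices are strategic complements.

strategic complements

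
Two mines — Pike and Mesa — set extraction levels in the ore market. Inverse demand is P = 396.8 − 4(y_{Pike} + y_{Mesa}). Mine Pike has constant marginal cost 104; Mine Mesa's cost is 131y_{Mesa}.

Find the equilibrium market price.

210.6

Mine Pike's profit: π = y_{Pike}(396.8 − 4(y_{Pike} + y_{Mesa})) − 104y_{Pike}.
∂π/∂y_{Pike} = 292.8 − 8y_{Pike} − 4y_{Mesa} = 0, so y_{Pike} = 36.6 − 0.5y_{Mesa}.
By the same steps for Mesa: y_{Mesa} = 33.225 − 0.5y_{Pike}.
Solving the two reaction functions simultaneously: (1 − (−0.5)(−0.5))y_{Pike} = 36.6 − 0.5·33.225, so 0.75y_{Pike} = 19.9875 and y_{Pike} = 26.65.
Then y_{Mesa} = 33.225 − 0.5·26.65 = 19.9.
Equilibrium price: P = 396.8 − 4·46.55 = 210.6.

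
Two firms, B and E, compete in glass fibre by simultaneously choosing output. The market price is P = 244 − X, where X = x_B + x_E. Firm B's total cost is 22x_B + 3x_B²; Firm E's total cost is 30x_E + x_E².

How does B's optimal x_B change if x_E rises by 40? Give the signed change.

Firm B's profit: π = x_B(244 − (x_B + x_E)) − 22x_B − 3x_B².
∂π/∂x_B = 222 − 8x_B − x_E = 0, so x_B = 27.75 − 0.125x_E.
The reaction-function slope is −0.125, so a 40-unit rise in x_E moves x_B by −0.125 × 40 = −5. B's best response falls — the actions are strategic substitutes.

-5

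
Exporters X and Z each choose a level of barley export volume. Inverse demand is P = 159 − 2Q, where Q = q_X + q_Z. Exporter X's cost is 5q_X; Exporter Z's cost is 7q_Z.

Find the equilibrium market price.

Exporter X's profit: π = q_X(159 − 2(q_X + q_Z)) − 5q_X.
∂π/∂q_X = 154 − 4q_X − 2q_Z = 0, so q_X = 38.5 − 0.5q_Z.
By the same steps for Z: q_Z = 38 − 0.5q_X.
Substituting the second reaction function into the first: q_X = 38.5 − 0.5(38 − 0.5q_X), which gives 0.75q_X = 19.5 ⇒ q_X = 26.
Then q_Z = 38 − 0.5·26 = 25.
Equilibrium price: P = 159 − 2·51 = 57.

57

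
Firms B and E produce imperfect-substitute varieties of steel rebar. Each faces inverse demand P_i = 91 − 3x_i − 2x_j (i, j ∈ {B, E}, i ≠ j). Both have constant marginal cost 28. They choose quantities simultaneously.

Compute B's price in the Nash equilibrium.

Firm B's profit: π = x_B(91 − 3x_B − 2x_E) − 28x_B.
∂π/∂x_B = 63 − 6x_B − 2x_E = 0 ⇒ x_B = 10.5 − (1/3)x_E.
The game is symmetric, so in equilibrium x_E = x_B: the reaction function gives (4/3)x_B = 10.5, hence x_B = 7.875.
P_B = 91 − 3·7.875 − 2·7.875 = 51.625.

51.625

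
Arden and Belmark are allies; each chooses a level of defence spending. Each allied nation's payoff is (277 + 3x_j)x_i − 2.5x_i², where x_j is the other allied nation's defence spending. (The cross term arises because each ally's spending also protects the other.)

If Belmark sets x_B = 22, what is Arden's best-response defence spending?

Arden's payoff is (277 + 3x_B)x_A − 2.5x_A².
∂π/∂x_A = 277 + 3x_B − 5x_A = 0, so x_A = 55.4 + 0.6x_B.
At x_B = 22: x_A = 55.4 + 0.6·22 = 68.6.

68.6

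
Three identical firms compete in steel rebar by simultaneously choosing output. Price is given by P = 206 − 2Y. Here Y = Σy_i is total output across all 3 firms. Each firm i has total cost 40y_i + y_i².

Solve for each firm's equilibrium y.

16.6

A representative firm's profit is π_i = y_i(206 − 2Y) − 40y_i − y_i², with Y = y_i + Σ_{j≠i} y_j.
First-order condition: 166 − 6y_i − 2Σ_{j≠i} y_j = 0.
With identical firms, set every y_j = y: then 166 − 6y − 4y = 0, i.e. y = 166/10 = 16.6.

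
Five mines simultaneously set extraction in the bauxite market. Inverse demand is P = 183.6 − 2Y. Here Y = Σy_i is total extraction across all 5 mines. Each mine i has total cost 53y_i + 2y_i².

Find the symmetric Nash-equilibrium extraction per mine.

8.1625

A representative mine's profit is π_i = y_i(183.6 − 2Y) − 53y_i − 2y_i², with Y = y_i + Σ_{j≠i} y_j.
First-order condition: 130.6 − 8y_i − 2Σ_{j≠i} y_j = 0.
Imposing symmetry (y_j = y for all j) turns Σ_{j≠i} y_j into 4y, so 130.6 = 16y and y = 8.1625.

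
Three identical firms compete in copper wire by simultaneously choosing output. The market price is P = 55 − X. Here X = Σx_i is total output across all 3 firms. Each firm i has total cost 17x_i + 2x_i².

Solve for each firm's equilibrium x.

4.75

A representative firm's profit is π_i = x_i(55 − X) − 17x_i − 2x_i², with X = x_i + Σ_{j≠i} x_j.
First-order condition: 38 − 6x_i − Σ_{j≠i} x_j = 0.
With identical firms, set every x_j = x: then 38 − 6x − 2x = 0, i.e. x = 38/8 = 4.75.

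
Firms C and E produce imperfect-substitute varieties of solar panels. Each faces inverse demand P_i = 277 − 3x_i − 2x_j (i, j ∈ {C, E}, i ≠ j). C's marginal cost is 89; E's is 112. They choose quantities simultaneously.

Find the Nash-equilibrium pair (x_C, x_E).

24.9375, 19.1875

Firm C's profit: π = x_C(277 − 3x_C − 2x_E) − 89x_C.
∂π/∂x_C = 188 − 6x_C − 2x_E = 0 ⇒ x_C = 94/3 − (1/3)x_E.
Similarly x_E = 27.5 − (1/3)x_C.
Substituting the second reaction function into the first: x_C = 94/3 − (1/3)(27.5 − (1/3)x_C), which gives (8/9)x_C = 133/6 ⇒ x_C = 24.9375.
Then x_E = 27.5 − (1/3)·24.9375 = 19.1875.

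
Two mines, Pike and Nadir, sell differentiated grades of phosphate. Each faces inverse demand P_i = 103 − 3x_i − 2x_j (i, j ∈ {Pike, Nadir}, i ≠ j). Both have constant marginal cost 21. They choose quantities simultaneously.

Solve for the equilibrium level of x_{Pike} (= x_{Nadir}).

10.25

Mine Pike's profit: π = x_{Pike}(103 − 3x_{Pike} − 2x_{Nadir}) − 21x_{Pike}.
∂π/∂x_{Pike} = 82 − 6x_{Pike} − 2x_{Nadir} = 0 ⇒ x_{Pike} = 41/3 − (1/3)x_{Nadir}.
The game is symmetric, so in equilibrium x_{Nadir} = x_{Pike}: the reaction function gives (4/3)x_{Pike} = 41/3, hence x_{Pike} = 10.25.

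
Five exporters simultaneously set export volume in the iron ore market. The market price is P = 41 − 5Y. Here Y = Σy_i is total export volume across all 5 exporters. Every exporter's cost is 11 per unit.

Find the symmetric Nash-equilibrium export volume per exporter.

A representative exporter's profit is π_i = y_i(41 − 5Y) − 11y_i, with Y = y_i + Σ_{j≠i} y_j.
First-order condition: 30 − 10y_i − 5Σ_{j≠i} y_j = 0.
Imposing symmetry (y_j = y for all j) turns Σ_{j≠i} y_j into 4y, so 30 = 30y and y = 1.

1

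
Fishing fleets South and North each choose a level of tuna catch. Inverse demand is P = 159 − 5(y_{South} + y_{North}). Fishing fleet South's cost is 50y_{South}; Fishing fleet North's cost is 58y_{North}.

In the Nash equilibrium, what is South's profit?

304.2

Fishing fleet South's profit: π = y_{South}(159 − 5(y_{South} + y_{North})) − 50y_{South}.
∂π/∂y_{South} = 109 − 10y_{South} − 5y_{North} = 0, so y_{South} = 10.9 − 0.5y_{North}.
By the same steps for North: y_{North} = 10.1 − 0.5y_{South}.
Plugging y_{North} into South's best response: y_{South} = 10.9 − 0.5(10.1 − 0.5y_{South}) ⇒ 0.75y_{South} = 5.85, so y_{South} = 7.8.
Then y_{North} = 10.1 − 0.5·7.8 = 6.2.
Price P = 159 − 5·14 = 89.
South's profit: (89 − 50)·7.8 = 304.2.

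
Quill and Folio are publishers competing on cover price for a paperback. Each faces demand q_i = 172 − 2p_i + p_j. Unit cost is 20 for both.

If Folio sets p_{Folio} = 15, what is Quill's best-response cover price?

Quill's profit: π = (p_{Quill} − 20)(172 − 2p_{Quill} + p_{Folio}).
∂π/∂p_{Quill} = 212 − 4p_{Quill} + p_{Folio} = 0 ⇒ p_{Quill} = 53 + 0.25p_{Folio}.
At p_{Folio} = 15: p_{Quill} = 53 + 0.25·15 = 56.75.

56.75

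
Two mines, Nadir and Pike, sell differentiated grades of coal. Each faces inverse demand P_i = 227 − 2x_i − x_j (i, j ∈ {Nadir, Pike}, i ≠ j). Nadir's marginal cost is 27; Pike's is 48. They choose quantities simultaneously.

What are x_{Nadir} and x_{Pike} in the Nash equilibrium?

41.4, 34.4

Mine Nadir's profit: π = x_{Nadir}(227 − 2x_{Nadir} − x_{Pike}) − 27x_{Nadir}.
∂π/∂x_{Nadir} = 200 − 4x_{Nadir} − x_{Pike} = 0 ⇒ x_{Nadir} = 50 − 0.25x_{Pike}.
Similarly x_{Pike} = 44.75 − 0.25x_{Nadir}.
Solving the two reaction functions simultaneously: (1 − (−0.25)(−0.25))x_{Nadir} = 50 − 0.25·44.75, so 0.9375x_{Nadir} = 38.8125 and x_{Nadir} = 41.4.
Then x_{Pike} = 44.75 − 0.25·41.4 = 34.4.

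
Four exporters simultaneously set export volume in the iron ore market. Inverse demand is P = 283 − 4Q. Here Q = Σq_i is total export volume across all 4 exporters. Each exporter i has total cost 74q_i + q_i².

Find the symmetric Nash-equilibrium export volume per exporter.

9.5

A representative exporter's profit is π_i = q_i(283 − 4Q) − 74q_i − q_i², with Q = q_i + Σ_{j≠i} q_j.
First-order condition: 209 − 10q_i − 4Σ_{j≠i} q_j = 0.
In a symmetric equilibrium every exporter chooses the same q, so Σ_{j≠i} q_j = 3q. The condition becomes 209 − 22q = 0, giving q = 209/22 = 9.5.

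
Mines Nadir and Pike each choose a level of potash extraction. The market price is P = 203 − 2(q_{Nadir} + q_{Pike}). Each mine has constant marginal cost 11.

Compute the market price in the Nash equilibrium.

Mine Nadir's profit: π = q_{Nadir}(203 − 2(q_{Nadir} + q_{Pike})) − 11q_{Nadir}.
∂π/∂q_{Nadir} = 192 − 4q_{Nadir} − 2q_{Pike} = 0, so q_{Nadir} = 48 − 0.5q_{Pike}.
Setting q_{Nadir} = q_{Pike} in the reaction function: q_{Nadir} = 48 − 0.5q_{Nadir}, so q_{Nadir} = 48 / 1.5 = 32.
Equilibrium price: P = 203 − 2·64 = 75.

75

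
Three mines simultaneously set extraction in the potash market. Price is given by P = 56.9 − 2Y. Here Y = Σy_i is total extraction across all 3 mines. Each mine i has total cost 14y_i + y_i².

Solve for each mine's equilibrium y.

A representative mine's profit is π_i = y_i(56.9 − 2Y) − 14y_i − y_i², with Y = y_i + Σ_{j≠i} y_j.
First-order condition: 42.9 − 6y_i − 2Σ_{j≠i} y_j = 0.
With identical mines, set every y_j = y: then 42.9 − 6y − 4y = 0, i.e. y = 42.9/10 = 4.29.

4.29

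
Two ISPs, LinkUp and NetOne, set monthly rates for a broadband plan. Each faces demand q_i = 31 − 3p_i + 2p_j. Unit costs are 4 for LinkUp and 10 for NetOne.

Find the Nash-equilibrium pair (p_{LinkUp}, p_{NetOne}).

LinkUp's profit: π = (p_{LinkUp} − 4)(31 − 3p_{LinkUp} + 2p_{NetOne}).
∂π/∂p_{LinkUp} = 43 − 6p_{LinkUp} + 2p_{NetOne} = 0 ⇒ p_{LinkUp} = 43/6 + (1/3)p_{NetOne}.
Similarly p_{NetOne} = 61/6 + (1/3)p_{LinkUp}.
Substituting the second reaction function into the first: p_{LinkUp} = 43/6 + (1/3)(61/6 + (1/3)p_{LinkUp}), which gives (8/9)p_{LinkUp} = 95/9 ⇒ p_{LinkUp} = 11.875.
Then p_{NetOne} = 61/6 + (1/3)·11.875 = 14.125.

11.875, 14.125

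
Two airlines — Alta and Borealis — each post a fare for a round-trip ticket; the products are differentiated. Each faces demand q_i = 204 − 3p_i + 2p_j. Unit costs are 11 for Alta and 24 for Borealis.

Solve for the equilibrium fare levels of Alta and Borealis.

61.6875, 66.5625

Alta's profit: π = (p_{Alta} − 11)(204 − 3p_{Alta} + 2p_{Borealis}).
∂π/∂p_{Alta} = 237 − 6p_{Alta} + 2p_{Borealis} = 0 ⇒ p_{Alta} = 39.5 + (1/3)p_{Borealis}.
Similarly p_{Borealis} = 46 + (1/3)p_{Alta}.
Solving the two reaction functions simultaneously: (1 − (1/3)(1/3))p_{Alta} = 39.5 + (1/3)·46, so (8/9)p_{Alta} = 329/6 and p_{Alta} = 61.6875.
Then p_{Borealis} = 46 + (1/3)·61.6875 = 66.5625.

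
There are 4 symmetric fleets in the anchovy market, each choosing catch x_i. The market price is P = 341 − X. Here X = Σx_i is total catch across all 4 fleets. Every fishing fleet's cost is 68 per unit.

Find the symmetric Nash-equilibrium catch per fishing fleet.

A representative fishing fleet's profit is π_i = x_i(341 − X) − 68x_i, with X = x_i + Σ_{j≠i} x_j.
First-order condition: 273 − 2x_i − Σ_{j≠i} x_j = 0.
In a symmetric equilibrium every fishing fleet chooses the same x, so Σ_{j≠i} x_j = 3x. The condition becomes 273 − 5x = 0, giving x = 273/5 = 54.6.

54.6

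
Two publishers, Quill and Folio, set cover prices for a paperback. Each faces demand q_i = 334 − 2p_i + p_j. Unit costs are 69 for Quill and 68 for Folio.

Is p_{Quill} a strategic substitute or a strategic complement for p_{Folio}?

Quill's profit: π = (p_{Quill} − 69)(334 − 2p_{Quill} + p_{Folio}).
∂π/∂p_{Quill} = 472 − 4p_{Quill} + p_{Folio} = 0 ⇒ p_{Quill} = 118 + 0.25p_{Folio}.
The best-response slope dp_{Quill}/dp_{Folio} = 0.25 > 0: the reaction function is upward-sloping, so the choices are strategic complements.

strategic complements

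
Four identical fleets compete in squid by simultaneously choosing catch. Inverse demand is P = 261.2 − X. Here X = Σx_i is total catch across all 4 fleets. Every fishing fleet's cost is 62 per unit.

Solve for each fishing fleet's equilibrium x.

39.84

A representative fishing fleet's profit is π_i = x_i(261.2 − X) − 62x_i, with X = x_i + Σ_{j≠i} x_j.
First-order condition: 199.2 − 2x_i − Σ_{j≠i} x_j = 0.
In a symmetric equilibrium every fishing fleet chooses the same x, so Σ_{j≠i} x_j = 3x. The condition becomes 199.2 − 5x = 0, giving x = 199.2/5 = 39.84.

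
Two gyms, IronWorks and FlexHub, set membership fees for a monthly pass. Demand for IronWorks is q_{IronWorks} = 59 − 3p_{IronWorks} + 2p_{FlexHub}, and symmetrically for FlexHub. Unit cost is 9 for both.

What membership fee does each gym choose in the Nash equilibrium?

21.5

IronWorks's profit: π = (p_{IronWorks} − 9)(59 − 3p_{IronWorks} + 2p_{FlexHub}).
∂π/∂p_{IronWorks} = 86 − 6p_{IronWorks} + 2p_{FlexHub} = 0 ⇒ p_{IronWorks} = 43/3 + (1/3)p_{FlexHub}.
Setting p_{IronWorks} = p_{FlexHub} in the reaction function: p_{IronWorks} = 43/3 + (1/3)p_{IronWorks}, so p_{IronWorks} = (43/3) / (2/3) = 21.5.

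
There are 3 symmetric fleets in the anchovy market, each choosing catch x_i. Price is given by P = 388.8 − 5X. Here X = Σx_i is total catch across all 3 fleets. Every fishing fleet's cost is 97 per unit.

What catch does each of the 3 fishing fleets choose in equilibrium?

A representative fishing fleet's profit is π_i = x_i(388.8 − 5X) − 97x_i, with X = x_i + Σ_{j≠i} x_j.
First-order condition: 291.8 − 10x_i − 5Σ_{j≠i} x_j = 0.
With identical fishing fleets, set every x_j = x: then 291.8 − 10x − 10x = 0, i.e. x = 291.8/20 = 14.59.

14.59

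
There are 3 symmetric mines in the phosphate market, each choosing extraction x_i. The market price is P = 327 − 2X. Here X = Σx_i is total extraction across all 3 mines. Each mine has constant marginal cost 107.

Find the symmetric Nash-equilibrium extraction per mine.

27.5

A representative mine's profit is π_i = x_i(327 − 2X) − 107x_i, with X = x_i + Σ_{j≠i} x_j.
First-order condition: 220 − 4x_i − 2Σ_{j≠i} x_j = 0.
With identical mines, set every x_j = x: then 220 − 4x − 4x = 0, i.e. x = 220/8 = 27.5.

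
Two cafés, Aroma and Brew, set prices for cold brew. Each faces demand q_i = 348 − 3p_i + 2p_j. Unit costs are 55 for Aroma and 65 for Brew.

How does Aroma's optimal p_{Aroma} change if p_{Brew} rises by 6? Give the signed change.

2

Aroma's profit: π = (p_{Aroma} − 55)(348 − 3p_{Aroma} + 2p_{Brew}).
∂π/∂p_{Aroma} = 513 − 6p_{Aroma} + 2p_{Brew} = 0 ⇒ p_{Aroma} = 85.5 + (1/3)p_{Brew}.
The reaction-function slope is 1/3, so a 6-unit rise in p_{Brew} moves p_{Aroma} by 1/3 × 6 = 2. Aroma's best response rises — the actions are strategic complements.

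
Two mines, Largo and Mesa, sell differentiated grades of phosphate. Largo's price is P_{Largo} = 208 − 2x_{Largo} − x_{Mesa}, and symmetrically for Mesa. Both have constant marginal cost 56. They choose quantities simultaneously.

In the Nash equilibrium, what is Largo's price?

116.8

Mine Largo's profit: π = x_{Largo}(208 − 2x_{Largo} − x_{Mesa}) − 56x_{Largo}.
∂π/∂x_{Largo} = 152 − 4x_{Largo} − x_{Mesa} = 0 ⇒ x_{Largo} = 38 − 0.25x_{Mesa}.
By symmetry x_{Mesa} = x_{Largo}; substituting into the reaction function, 1.25x_{Largo} = 38 and x_{Largo} = 30.4.
P_{Largo} = 208 − 2·30.4 − 30.4 = 116.8.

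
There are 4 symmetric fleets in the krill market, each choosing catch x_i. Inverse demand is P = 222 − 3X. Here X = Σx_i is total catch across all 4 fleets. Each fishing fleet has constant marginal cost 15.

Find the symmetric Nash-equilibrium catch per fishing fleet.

13.8

A representative fishing fleet's profit is π_i = x_i(222 − 3X) − 15x_i, with X = x_i + Σ_{j≠i} x_j.
First-order condition: 207 − 6x_i − 3Σ_{j≠i} x_j = 0.
In a symmetric equilibrium every fishing fleet chooses the same x, so Σ_{j≠i} x_j = 3x. The condition becomes 207 − 15x = 0, giving x = 207/15 = 13.8.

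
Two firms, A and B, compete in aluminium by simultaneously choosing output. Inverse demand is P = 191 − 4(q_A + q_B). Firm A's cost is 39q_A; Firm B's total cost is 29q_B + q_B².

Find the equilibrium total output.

24.375

Firm A's profit: π = q_A(191 − 4(q_A + q_B)) − 39q_A.
∂π/∂q_A = 152 − 8q_A − 4q_B = 0, so q_A = 19 − 0.5q_B.
For B: ∂π/∂q_B = 162 − 10q_B − 4q_A = 0 ⇒ q_B = 16.2 − 0.4q_A.
Substituting the second reaction function into the first: q_A = 19 − 0.5(16.2 − 0.4q_A), which gives 0.8q_A = 10.9 ⇒ q_A = 13.625.
Then q_B = 16.2 − 0.4·13.625 = 10.75.
Total output: 13.625 + 10.75 = 24.375.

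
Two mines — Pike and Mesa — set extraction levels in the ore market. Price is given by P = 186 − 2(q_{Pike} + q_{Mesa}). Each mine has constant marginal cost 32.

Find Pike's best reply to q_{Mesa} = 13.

Mine Pike's profit: π = q_{Pike}(186 − 2(q_{Pike} + q_{Mesa})) − 32q_{Pike}.
∂π/∂q_{Pike} = 154 − 4q_{Pike} − 2q_{Mesa} = 0, so q_{Pike} = 38.5 − 0.5q_{Mesa}.
At q_{Mesa} = 13: q_{Pike} = 38.5 − 0.5·13 = 32.

32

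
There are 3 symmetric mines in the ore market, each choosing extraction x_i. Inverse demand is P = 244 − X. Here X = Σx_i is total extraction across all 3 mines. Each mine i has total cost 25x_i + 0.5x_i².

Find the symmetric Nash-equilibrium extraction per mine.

A representative mine's profit is π_i = x_i(244 − X) − 25x_i − 0.5x_i², with X = x_i + Σ_{j≠i} x_j.
First-order condition: 219 − 3x_i − Σ_{j≠i} x_j = 0.
Imposing symmetry (x_j = x for all j) turns Σ_{j≠i} x_j into 2x, so 219 = 5x and x = 43.8.

43.8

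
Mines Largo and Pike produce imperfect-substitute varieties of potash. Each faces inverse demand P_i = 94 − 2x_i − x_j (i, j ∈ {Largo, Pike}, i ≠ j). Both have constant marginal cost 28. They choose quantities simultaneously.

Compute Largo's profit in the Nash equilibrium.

Mine Largo's profit: π = x_{Largo}(94 − 2x_{Largo} − x_{Pike}) − 28x_{Largo}.
∂π/∂x_{Largo} = 66 − 4x_{Largo} − x_{Pike} = 0 ⇒ x_{Largo} = 16.5 − 0.25x_{Pike}.
The game is symmetric, so in equilibrium x_{Pike} = x_{Largo}: the reaction function gives 1.25x_{Largo} = 16.5, hence x_{Largo} = 13.2.
P_{Largo} = 94 − 2·13.2 − 13.2 = 54.4.
Profit = (54.4 − 28)·13.2 = 348.48.

348.48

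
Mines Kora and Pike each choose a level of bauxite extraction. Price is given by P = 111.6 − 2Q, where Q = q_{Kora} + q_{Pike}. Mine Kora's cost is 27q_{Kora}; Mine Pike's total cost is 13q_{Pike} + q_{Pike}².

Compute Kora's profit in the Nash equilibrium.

481.7408

Mine Kora's profit: π = q_{Kora}(111.6 − 2(q_{Kora} + q_{Pike})) − 27q_{Kora}.
∂π/∂q_{Kora} = 84.6 − 4q_{Kora} − 2q_{Pike} = 0, so q_{Kora} = 21.15 − 0.5q_{Pike}.
For Pike: ∂π/∂q_{Pike} = 98.6 − 6q_{Pike} − 2q_{Kora} = 0 ⇒ q_{Pike} = 493/30 − (1/3)q_{Kora}.
Solving the two reaction functions simultaneously: (1 − (−0.5)(−1/3))q_{Kora} = 21.15 − 0.5·(493/30), so (5/6)q_{Kora} = 194/15 and q_{Kora} = 15.52.
Then q_{Pike} = 493/30 − (1/3)·15.52 = 11.26.
Price P = 111.6 − 2·26.78 = 58.04.
Kora's profit: (58.04 − 27)·15.52 = 481.7408.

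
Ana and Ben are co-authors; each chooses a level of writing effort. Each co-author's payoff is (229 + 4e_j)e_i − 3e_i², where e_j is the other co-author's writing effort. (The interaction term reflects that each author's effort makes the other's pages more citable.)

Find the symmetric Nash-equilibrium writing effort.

114.5

Ana's payoff is (229 + 4e_B)e_A − 3e_A².
∂π/∂e_A = 229 + 4e_B − 6e_A = 0, so e_A = 229/6 + (2/3)e_B.
Setting e_A = e_B in the reaction function: e_A = 229/6 + (2/3)e_A, so e_A = (229/6) / (1/3) = 114.5.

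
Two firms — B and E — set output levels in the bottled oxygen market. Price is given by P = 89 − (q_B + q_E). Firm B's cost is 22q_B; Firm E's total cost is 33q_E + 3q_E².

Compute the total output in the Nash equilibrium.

Firm B's profit: π = q_B(89 − (q_B + q_E)) − 22q_B.
∂π/∂q_B = 67 − 2q_B − q_E = 0, so q_B = 33.5 − 0.5q_E.
For E: ∂π/∂q_E = 56 − 8q_E − q_B = 0 ⇒ q_E = 7 − 0.125q_B.
Solving the two reaction functions simultaneously: (1 − (−0.5)(−0.125))q_B = 33.5 − 0.5·7, so 0.9375q_B = 30 and q_B = 32.
Then q_E = 7 − 0.125·32 = 3.
Total output: 32 + 3 = 35.

35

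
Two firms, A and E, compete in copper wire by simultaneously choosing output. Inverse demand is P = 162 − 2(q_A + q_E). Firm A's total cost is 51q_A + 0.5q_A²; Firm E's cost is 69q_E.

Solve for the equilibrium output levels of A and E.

16.125, 15.1875

Firm A's profit: π = q_A(162 − 2(q_A + q_E)) − 51q_A − 0.5q_A².
∂π/∂q_A = 111 − 5q_A − 2q_E = 0, so q_A = 22.2 − 0.4q_E.
For E: ∂π/∂q_E = 93 − 4q_E − 2q_A = 0 ⇒ q_E = 23.25 − 0.5q_A.
Substituting the second reaction function into the first: q_A = 22.2 − 0.4(23.25 − 0.5q_A), which gives 0.8q_A = 12.9 ⇒ q_A = 16.125.
Then q_E = 23.25 − 0.5·16.125 = 15.1875.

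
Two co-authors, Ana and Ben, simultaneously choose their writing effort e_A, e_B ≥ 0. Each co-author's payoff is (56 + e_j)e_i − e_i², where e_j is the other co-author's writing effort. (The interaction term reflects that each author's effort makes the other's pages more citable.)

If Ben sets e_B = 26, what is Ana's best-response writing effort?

Ana's payoff is (56 + e_B)e_A − e_A².
∂π/∂e_A = 56 + e_B − 2e_A = 0, so e_A = 28 + 0.5e_B.
At e_B = 26: e_A = 28 + 0.5·26 = 41.

41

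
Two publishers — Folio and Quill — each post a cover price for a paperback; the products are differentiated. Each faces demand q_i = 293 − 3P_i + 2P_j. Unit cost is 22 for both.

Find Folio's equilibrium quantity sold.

203.25

Folio's profit: π = (P_{Folio} − 22)(293 − 3P_{Folio} + 2P_{Quill}).
∂π/∂P_{Folio} = 359 − 6P_{Folio} + 2P_{Quill} = 0 ⇒ P_{Folio} = 359/6 + (1/3)P_{Quill}.
By symmetry P_{Quill} = P_{Folio}; substituting into the reaction function, (2/3)P_{Folio} = 359/6 and P_{Folio} = 89.75.
q_{Folio} = 293 − 3·89.75 + 2·89.75 = 203.25.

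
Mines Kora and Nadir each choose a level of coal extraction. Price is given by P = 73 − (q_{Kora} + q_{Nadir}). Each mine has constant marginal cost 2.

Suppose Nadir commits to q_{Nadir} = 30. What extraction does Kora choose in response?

20.5

Mine Kora's profit: π = q_{Kora}(73 − (q_{Kora} + q_{Nadir})) − 2q_{Kora}.
∂π/∂q_{Kora} = 71 − 2q_{Kora} − q_{Nadir} = 0, so q_{Kora} = 35.5 − 0.5q_{Nadir}.
At q_{Nadir} = 30: q_{Kora} = 35.5 − 0.5·30 = 20.5.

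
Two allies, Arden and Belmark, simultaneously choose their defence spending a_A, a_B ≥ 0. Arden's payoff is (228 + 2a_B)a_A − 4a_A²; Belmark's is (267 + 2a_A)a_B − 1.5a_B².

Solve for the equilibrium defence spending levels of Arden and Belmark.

60.9, 129.6

Expanding Arden's payoff: 228a_A + 2a_Ba_A − 4a_A².
∂π/∂a_A = 228 + 2a_B − 8a_A = 0, so a_A = 28.5 + 0.25a_B.
Likewise for Belmark: a_B = 89 + (2/3)a_A.
Substituting the second reaction function into the first: a_A = 28.5 + 0.25(89 + (2/3)a_A), which gives (5/6)a_A = 50.75 ⇒ a_A = 60.9.
Then a_B = 89 + (2/3)·60.9 = 129.6.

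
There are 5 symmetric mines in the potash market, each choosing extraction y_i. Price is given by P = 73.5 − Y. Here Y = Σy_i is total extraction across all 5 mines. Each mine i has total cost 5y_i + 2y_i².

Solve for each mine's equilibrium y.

6.85

A representative mine's profit is π_i = y_i(73.5 − Y) − 5y_i − 2y_i², with Y = y_i + Σ_{j≠i} y_j.
First-order condition: 68.5 − 6y_i − Σ_{j≠i} y_j = 0.
With identical mines, set every y_j = y: then 68.5 − 6y − 4y = 0, i.e. y = 68.5/10 = 6.85.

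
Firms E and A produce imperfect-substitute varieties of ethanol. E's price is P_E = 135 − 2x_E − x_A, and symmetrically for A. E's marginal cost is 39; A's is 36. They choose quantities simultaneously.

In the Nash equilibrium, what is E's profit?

Firm E's profit: π = x_E(135 − 2x_E − x_A) − 39x_E.
∂π/∂x_E = 96 − 4x_E − x_A = 0 ⇒ x_E = 24 − 0.25x_A.
Similarly x_A = 24.75 − 0.25x_E.
Plugging x_A into E's best response: x_E = 24 − 0.25(24.75 − 0.25x_E) ⇒ 0.9375x_E = 17.8125, so x_E = 19.
Then x_A = 24.75 − 0.25·19 = 20.
P_E = 135 − 2·19 − 20 = 77.
Profit = (77 − 39)·19 = 722.

722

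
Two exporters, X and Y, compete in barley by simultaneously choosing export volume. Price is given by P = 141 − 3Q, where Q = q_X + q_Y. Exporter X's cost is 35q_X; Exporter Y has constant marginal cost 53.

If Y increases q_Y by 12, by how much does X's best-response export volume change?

-6

Exporter X's profit: π = q_X(141 − 3(q_X + q_Y)) − 35q_X.
∂π/∂q_X = 106 − 6q_X − 3q_Y = 0, so q_X = 53/3 − 0.5q_Y.
The reaction-function slope is −0.5, so a 12-unit rise in q_Y moves q_X by −0.5 × 12 = −6. X's best response falls — the actions are strategic substitutes.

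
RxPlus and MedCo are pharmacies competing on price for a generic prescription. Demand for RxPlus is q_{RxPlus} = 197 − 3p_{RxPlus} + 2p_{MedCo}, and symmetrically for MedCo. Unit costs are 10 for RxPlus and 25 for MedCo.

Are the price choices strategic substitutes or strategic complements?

strategic complements

RxPlus's profit: π = (p_{RxPlus} − 10)(197 − 3p_{RxPlus} + 2p_{MedCo}).
∂π/∂p_{RxPlus} = 227 − 6p_{RxPlus} + 2p_{MedCo} = 0 ⇒ p_{RxPlus} = 227/6 + (1/3)p_{MedCo}.
The best-response slope dp_{RxPlus}/dp_{MedCo} = 1/3 > 0: the reaction function is upward-sloping, so the choices are strategic complements.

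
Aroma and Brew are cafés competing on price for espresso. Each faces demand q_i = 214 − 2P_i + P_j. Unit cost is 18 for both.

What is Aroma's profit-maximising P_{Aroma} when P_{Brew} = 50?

Aroma's profit: π = (P_{Aroma} − 18)(214 − 2P_{Aroma} + P_{Brew}).
∂π/∂P_{Aroma} = 250 − 4P_{Aroma} + P_{Brew} = 0 ⇒ P_{Aroma} = 62.5 + 0.25P_{Brew}.
At P_{Brew} = 50: P_{Aroma} = 62.5 + 0.25·50 = 75.

75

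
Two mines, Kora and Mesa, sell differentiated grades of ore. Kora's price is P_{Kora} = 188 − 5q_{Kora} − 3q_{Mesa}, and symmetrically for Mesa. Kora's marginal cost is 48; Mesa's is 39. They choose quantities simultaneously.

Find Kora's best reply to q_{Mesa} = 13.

Mine Kora's profit: π = q_{Kora}(188 − 5q_{Kora} − 3q_{Mesa}) − 48q_{Kora}.
∂π/∂q_{Kora} = 140 − 10q_{Kora} − 3q_{Mesa} = 0 ⇒ q_{Kora} = 14 − 0.3q_{Mesa}.
At q_{Mesa} = 13: q_{Kora} = 14 − 0.3·13 = 10.1.

10.1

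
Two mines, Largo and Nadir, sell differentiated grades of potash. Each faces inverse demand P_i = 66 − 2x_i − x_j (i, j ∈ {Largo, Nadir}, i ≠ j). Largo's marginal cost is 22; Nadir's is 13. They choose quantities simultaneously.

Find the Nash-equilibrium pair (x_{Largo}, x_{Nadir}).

8.2, 11.2

Mine Largo's profit: π = x_{Largo}(66 − 2x_{Largo} − x_{Nadir}) − 22x_{Largo}.
∂π/∂x_{Largo} = 44 − 4x_{Largo} − x_{Nadir} = 0 ⇒ x_{Largo} = 11 − 0.25x_{Nadir}.
Similarly x_{Nadir} = 13.25 − 0.25x_{Largo}.
Solving the two reaction functions simultaneously: (1 − (−0.25)(−0.25))x_{Largo} = 11 − 0.25·13.25, so 0.9375x_{Largo} = 7.6875 and x_{Largo} = 8.2.
Then x_{Nadir} = 13.25 − 0.25·8.2 = 11.2.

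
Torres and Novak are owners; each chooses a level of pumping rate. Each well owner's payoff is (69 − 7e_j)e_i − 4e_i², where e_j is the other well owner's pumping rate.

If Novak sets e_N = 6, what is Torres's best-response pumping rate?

Torres's payoff is (69 − 7e_N)e_T − 4e_T².
∂π/∂e_T = 69 − 7e_N − 8e_T = 0, so e_T = 8.625 − 0.875e_N.
At e_N = 6: e_T = 8.625 − 0.875·6 = 3.375.

3.375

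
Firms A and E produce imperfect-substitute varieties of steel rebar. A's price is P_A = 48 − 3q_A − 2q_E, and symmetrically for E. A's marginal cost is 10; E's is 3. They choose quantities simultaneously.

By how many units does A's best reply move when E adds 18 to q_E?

-6

Firm A's profit: π = q_A(48 − 3q_A − 2q_E) − 10q_A.
∂π/∂q_A = 38 − 6q_A − 2q_E = 0 ⇒ q_A = 19/3 − (1/3)q_E.
The reaction-function slope is −1/3, so an 18-unit rise in q_E moves q_A by −1/3 × 18 = −6. A's best response falls — the actions are strategic substitutes.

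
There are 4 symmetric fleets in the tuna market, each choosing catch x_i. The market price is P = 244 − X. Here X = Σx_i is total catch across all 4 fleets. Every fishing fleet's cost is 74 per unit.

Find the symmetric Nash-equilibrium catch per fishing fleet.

34

A representative fishing fleet's profit is π_i = x_i(244 − X) − 74x_i, with X = x_i + Σ_{j≠i} x_j.
First-order condition: 170 − 2x_i − Σ_{j≠i} x_j = 0.
With identical fishing fleets, set every x_j = x: then 170 − 2x − 3x = 0, i.e. x = 170/5 = 34.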